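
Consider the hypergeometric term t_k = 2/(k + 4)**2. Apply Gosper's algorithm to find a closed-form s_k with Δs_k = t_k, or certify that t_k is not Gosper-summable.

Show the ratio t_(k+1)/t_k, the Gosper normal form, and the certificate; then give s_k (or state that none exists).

Compute t_(k+1)/t_k: get (k + 4)**2/(k + 5)**2.
So A=k**2 + 8*k + 16 and B=k**2 + 10*k + 25, with C=1.
f must satisfy (k**2 + 8*k + 16)·f(k+1) − (k**2 + 8*k + 16)·f(k) = 1.
From deg A=2, deg B=2, deg C=0: d=0.
Put f(k) = c0: A·f(k+1) − B(k−1)·f(k) − C = -1; need -1 = 0 — inconsistent ⇒ no f, not summable.

none (Gosper's algorithm certifies no s_k)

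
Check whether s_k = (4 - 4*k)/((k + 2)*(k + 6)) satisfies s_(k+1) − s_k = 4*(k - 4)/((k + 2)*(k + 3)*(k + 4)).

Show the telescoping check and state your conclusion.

s_(k+1) = -4*k/((k + 3)*(k + 7))
s_(k+1) − s_k = 4*(k**2 - k - 21)/(k**4 + 18*k**3 + 113*k**2 + 288*k + 252)
(s_(k+1) − s_k) − t_k = 12*(-2*k**2 - 5*k + 28)/(k**5 + 22*k**4 + 185*k**3 + 740*k**2 + 1404*k + 1008)

Invalid: residual 12*(-2*k**2 - 5*k + 28)/(k**5 + 22*k**4 + 185*k**3 + 740*k**2 + 1404*k + 1008) ≠ 0.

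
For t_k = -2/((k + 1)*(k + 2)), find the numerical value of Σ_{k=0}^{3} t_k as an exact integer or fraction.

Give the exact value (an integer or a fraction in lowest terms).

Σ = -8/5

Ratio r(k) = (k + 1)/(k + 3).
A = k + 1, B = k + 3, C = 1.
Key eq: (k + 1)·f(k+1) = (k + 2)·f(k) + (1).
Bound: deg f ≤ 1.
Solve for f: f(k) = k (degree 1 ≤ 1).
R(k) = B(k−1)·f(k)/C(k) = k*(k + 2); s_k = R·t_k = -2*k/(k + 1).
Verify: -2/(k**2 + 3*k + 2) matches t_k.
Evaluate s at k=4 and k=0: -8/5 and 0; difference -8/5.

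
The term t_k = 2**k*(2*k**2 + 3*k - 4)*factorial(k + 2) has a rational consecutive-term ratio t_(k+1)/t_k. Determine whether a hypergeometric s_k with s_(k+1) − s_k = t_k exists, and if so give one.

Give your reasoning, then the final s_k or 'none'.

r(k) = 2*(2*k**3 + 13*k**2 + 22*k + 3)/(2*k**2 + 3*k - 4) after simplifying.
Take A(k)=2*k + 6, B(k)=1, C(k)=k**2 + 3*k/2 - 2.
Need (2*k + 6)·f(k+1) − (1)·f(k) = k**2 + 3*k/2 - 2.
From deg A=1, deg B=0, deg C=2: d=1.
Match coefficients ⇒ f(k) = (k - 2)/2.
Get s_k = R·t_k = 2**k*(k - 2)*factorial(k + 2) with R(k) = B(k−1)f(k)/C(k) = (k - 2)/(2*k**2 + 3*k - 4).
s_(k+1) − s_k = 2**k*(2*k**2 + 3*k - 4)*factorial(k + 2) = t_k.

s_k = 2**k*(k - 2)*factorial(k + 2)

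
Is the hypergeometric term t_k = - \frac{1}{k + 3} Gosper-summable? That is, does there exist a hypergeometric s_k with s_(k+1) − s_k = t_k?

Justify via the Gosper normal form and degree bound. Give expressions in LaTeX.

t_(k+1)/t_k = (k + 3)/(k + 4).
A = k + 3, B = k + 4, C = 1.
Key eq: (k + 3)·f(k+1) = (k + 3)·f(k) + (1).
From deg A=1, deg B=1, deg C=0: d=0.
Write f(k) = c0. Then LHS − RHS = -1, requiring -1 = 0: contradictory. No certificate.

No. Not Gosper-summable.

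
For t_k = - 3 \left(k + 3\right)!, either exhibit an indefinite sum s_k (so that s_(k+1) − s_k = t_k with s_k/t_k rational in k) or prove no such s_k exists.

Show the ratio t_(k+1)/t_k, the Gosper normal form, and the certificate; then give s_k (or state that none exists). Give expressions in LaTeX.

Compute t_(k+1)/t_k: get k + 4.
Take A(k)=k + 4, B(k)=1, C(k)=1.
Solve (k + 4)·f(k+1) − (1)·f(k) = 1.
From deg A=1, deg B=0, deg C=0: d=-1.
deg f ≤ -1 is impossible — no certificate.

none — t_k is not Gosper-summable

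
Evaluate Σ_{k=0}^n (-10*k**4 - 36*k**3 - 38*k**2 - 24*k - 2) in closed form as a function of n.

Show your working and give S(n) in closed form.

S(n) = -2*n**5 - 14*n**4 - 34*n**3 - 40*n**2 - 20*n - 2

Ratio r(k) = (5*k**4 + 38*k**3 + 103*k**2 + 124*k + 55)/(5*k**4 + 18*k**3 + 19*k**2 + 12*k + 1).
A = 1, B = 1, C = k**4 + 18*k**3/5 + 19*k**2/5 + 12*k/5 + 1/5.
Key eq: (1)·f(k+1) = (1)·f(k) + (k**4 + 18*k**3/5 + 19*k**2/5 + 12*k/5 + 1/5).
deg f ≤ 5 (via 0,0,4).
Solving with deg f ≤ 5: f(k) = k*(k**4 + 2*k**3 - k**2 + k - 2)/5.
R(k) = B(k−1)·f(k)/C(k) = k*(k**4 + 2*k**3 - k**2 + k - 2)/(5*k**4 + 18*k**3 + 19*k**2 + 12*k + 1); s_k = R·t_k = 2*k*(-k**4 - 2*k**3 + k**2 - k + 2).
Δs = -10*k**4 - 36*k**3 - 38*k**2 - 24*k - 2, as required.
Telescope: S(n) = s_(n+1) − s_(0) = -2*n**5 - 14*n**4 - 34*n**3 - 40*n**2 - 20*n - 2 − (0) = -2*n**5 - 14*n**4 - 34*n**3 - 40*n**2 - 20*n - 2.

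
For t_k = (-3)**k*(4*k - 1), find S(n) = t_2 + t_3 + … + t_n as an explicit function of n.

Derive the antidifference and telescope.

S(n) = 3*(-3)**n*n + 9

t_(k+1)/t_k = 3*(-4*k - 3)/(4*k - 1).
Take A(k)=-3, B(k)=1, C(k)=k - 1/4.
Set up (-3)·f(k+1) − (1)·f(k) − (k - 1/4) = 0.
Bound: deg f ≤ 1.
Coefficient equations give f(k) = -(k - 1)/4.
R(k) = B(k−1)·f(k)/C(k) = -(k - 1)/(4*k - 1); s_k = R·t_k = (-3)**k*(1 - k).
s_(k+1) − s_k = (-3)**k*(4*k - 1) = t_k.
Σ_(k=2)^n t_k = s_(n+1) − s_(2) = (3*(-3)**n*n) − (-9), i.e. 3*(-3)**n*n + 9.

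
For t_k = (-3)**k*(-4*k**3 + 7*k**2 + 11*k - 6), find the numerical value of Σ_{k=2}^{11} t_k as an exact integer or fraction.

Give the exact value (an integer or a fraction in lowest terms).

Ratio r(k) = 3*(-4*k**3 - 5*k**2 + 13*k + 8)/(4*k**3 - 7*k**2 - 11*k + 6).
Take A(k)=-3, B(k)=1, C(k)=k**3 - 7*k**2/4 - 11*k/4 + 3/2.
Solve (-3)·f(k+1) − (1)·f(k) = k**3 - 7*k**2/4 - 11*k/4 + 3/2.
deg f ≤ 3 (via 0,0,3).
A polynomial solution: f(k) = -(k**3 - 4*k**2 + k + 3)/4.
So s_k = (B(k−1)f/C)·t_k = (-(k**3 - 4*k**2 + k + 3)/(4*k**3 - 7*k**2 - 11*k + 6))·t_k = (-3)**k*(k**3 - 4*k**2 + k + 3).
Check: Δs_k = (-3)**k*(-4*k**3 + 7*k**2 + 11*k - 6). ✓
Telescoping: Σ = s_(12) − s_(2) = 620191647 − (-27) = 620191674.

Σ = 620191674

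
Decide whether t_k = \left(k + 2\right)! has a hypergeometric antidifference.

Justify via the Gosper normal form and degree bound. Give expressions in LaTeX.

No; the degree bound rules out any f.

Compute t_(k+1)/t_k: get k + 3.
Factor: A=k + 3; B=1; C=1.
Key eq: (k + 3)·f(k+1) = (1)·f(k) + (1).
Bound: deg f ≤ -1.
deg f ≤ -1 is impossible — no certificate.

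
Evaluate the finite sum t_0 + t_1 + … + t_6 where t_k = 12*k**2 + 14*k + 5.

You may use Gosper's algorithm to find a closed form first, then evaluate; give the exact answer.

r(k) = (12*k**2 + 38*k + 31)/(12*k**2 + 14*k + 5) after simplifying.
Take A(k)=1, B(k)=1, C(k)=k**2 + 7*k/6 + 5/12.
Key eq: (1)·f(k+1) = (1)·f(k) + (k**2 + 7*k/6 + 5/12).
d = 3 from the (0,0,2) case.
Coefficient equations give f(k) = k**2*(4*k + 1)/12.
R(k) = B(k−1)·f(k)/C(k) = k**2*(4*k + 1)/(12*k**2 + 14*k + 5); s_k = R·t_k = k**2*(4*k + 1).
s_(k+1) − s_k = 12*k**2 + 14*k + 5 = t_k.
Evaluate s at k=7 and k=0: 1421 and 0; difference 1421.

Σ = 1421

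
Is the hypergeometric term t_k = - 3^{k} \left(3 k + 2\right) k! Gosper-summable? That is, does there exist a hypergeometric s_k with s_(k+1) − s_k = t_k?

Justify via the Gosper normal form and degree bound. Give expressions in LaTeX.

Yes. s_k = - 3^{k} k!.

r(k) = 3*(k + 1)*(3*k + 5)/(3*k + 2) after simplifying.
Normal form (A,B,C) = (3*k + 3, 1, k + 2/3).
Set up (3*k + 3)·f(k+1) − (1)·f(k) − (k + 2/3) = 0.
deg f ≤ 0 (via 1,0,1).
Solve for f: f(k) = 1/3 (degree 0 ≤ 0).
R(k) = B(k−1)·f(k)/C(k) = 1/(3*k + 2); s_k = R·t_k = -3**k*factorial(k).
Δs = -3**k*(3*k + 2)*factorial(k), as required.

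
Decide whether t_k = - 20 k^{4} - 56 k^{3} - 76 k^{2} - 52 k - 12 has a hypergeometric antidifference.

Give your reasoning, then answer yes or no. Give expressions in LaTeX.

Yes. s_k = 2 k \left(- 2 k^{4} - 2 k^{3} - 2 k^{2} - k + 1\right).

Ratio r(k) = (5*k**4 + 34*k**3 + 91*k**2 + 113*k + 54)/(5*k**4 + 14*k**3 + 19*k**2 + 13*k + 3).
A = 1, B = 1, C = k**4 + 14*k**3/5 + 19*k**2/5 + 13*k/5 + 3/5.
Need (1)·f(k+1) − (1)·f(k) = k**4 + 14*k**3/5 + 19*k**2/5 + 13*k/5 + 3/5.
Degrees (0,0,4) ⇒ d ≤ 5.
Solve for f: f(k) = k*(k + 1)*(2*k**3 + 2*k - 1)/10 (degree 5 ≤ 5).
So s_k = (B(k−1)f/C)·t_k = (k*(2*k**3 + 2*k - 1)/(2*(5*k**3 + 9*k**2 + 10*k + 3)))·t_k = 2*k*(-2*k**4 - 2*k**3 - 2*k**2 - k + 1).
Check: Δs_k = -20*k**4 - 56*k**3 - 76*k**2 - 52*k - 12. ✓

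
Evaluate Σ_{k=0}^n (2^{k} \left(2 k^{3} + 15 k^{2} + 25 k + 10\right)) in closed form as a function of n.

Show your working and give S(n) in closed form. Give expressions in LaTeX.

S(n) = 4 \cdot 2^{n} n^{3} + 18 \cdot 2^{n} n^{2} + 26 \cdot 2^{n} n + 8 \cdot 2^{n} + 2

Compute t_(k+1)/t_k: get 2*(2*k**3 + 21*k**2 + 61*k + 52)/(2*k**3 + 15*k**2 + 25*k + 10).
Normal form (A,B,C) = (2, 1, k**3 + 15*k**2/2 + 25*k/2 + 5).
Set up (2)·f(k+1) − (1)·f(k) − (k**3 + 15*k**2/2 + 25*k/2 + 5) = 0.
From deg A=0, deg B=0, deg C=3: d=3.
Solving with deg f ≤ 3: f(k) = (2*k**3 + 3*k**2 + k - 2)/2.
So s_k = (B(k−1)f/C)·t_k = ((2*k**3 + 3*k**2 + k - 2)/(2*k**3 + 15*k**2 + 25*k + 10))·t_k = 2**k*(2*k**3 + 3*k**2 + k - 2).
Check: Δs_k = 2**k*(2*k**3 + 15*k**2 + 25*k + 10). ✓
Σ_(k=0)^n t_k = s_(n+1) − s_(0) = (2**(n + 1)*(2*n**3 + 9*n**2 + 13*n + 4)) − (-2), i.e. 4*2**n*n**3 + 18*2**n*n**2 + 26*2**n*n + 8*2**n + 2.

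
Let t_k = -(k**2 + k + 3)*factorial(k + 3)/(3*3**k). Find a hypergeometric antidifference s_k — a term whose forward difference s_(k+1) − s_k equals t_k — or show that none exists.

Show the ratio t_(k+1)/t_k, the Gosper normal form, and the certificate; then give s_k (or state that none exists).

s_k = -(k - 1)*factorial(k + 3)/3**k

t_(k+1)/t_k = (k + 4)*(k + (k + 1)**2 + 4)/(3*(k**2 + k + 3)).
Gosper form: A/B · C(k+1)/C(k) with A=k/3 + 4/3, B=1, C=k**2 + k + 3.
Need (k/3 + 4/3)·f(k+1) − (1)·f(k) = k**2 + k + 3.
deg f ≤ 1 (via 1,0,2).
Solve for f: f(k) = 3*(k - 1) (degree 1 ≤ 1).
R(k) = B(k−1)·f(k)/C(k) = 3*(k - 1)/(k**2 + k + 3); s_k = R·t_k = -(k - 1)*factorial(k + 3)/3**k.
Check: Δs_k = -(k**2 + k + 3)*factorial(k + 3)/(3*3**k). ✓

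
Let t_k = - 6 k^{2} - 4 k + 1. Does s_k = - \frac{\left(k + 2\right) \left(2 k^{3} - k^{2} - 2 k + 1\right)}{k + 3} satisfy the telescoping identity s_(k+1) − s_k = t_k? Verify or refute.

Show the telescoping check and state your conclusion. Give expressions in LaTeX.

s_(k+1) = k*(-2*k**3 - 11*k**2 - 17*k - 6)/(k + 4)
s_(k+1) − s_k = 2*(-3*k**4 - 21*k**3 - 38*k**2 - 14*k + 4)/(k**2 + 7*k + 12)
(s_(k+1) − s_k) − t_k = (4*k**3 + 23*k**2 + 13*k - 4)/(k**2 + 7*k + 12)

Invalid: residual \frac{4 k^{3} + 23 k^{2} + 13 k - 4}{k^{2} + 7 k + 12} ≠ 0.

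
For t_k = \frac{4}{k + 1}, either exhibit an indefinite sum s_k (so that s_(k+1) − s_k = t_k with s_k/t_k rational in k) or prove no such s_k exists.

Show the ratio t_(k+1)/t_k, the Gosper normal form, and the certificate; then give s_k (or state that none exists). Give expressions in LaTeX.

no hypergeometric antidifference exists

The ratio is (k + 1)/(k + 2).
Normal form (A,B,C) = (k + 1, k + 2, 1).
f must satisfy (k + 1)·f(k+1) − (k + 1)·f(k) = 1.
From deg A=1, deg B=1, deg C=0: d=0.
f = c0 ⇒ A·f(k+1) − B(k−1)·f(k) − C = -1. The system {-1 = 0} is inconsistent; no antidifference.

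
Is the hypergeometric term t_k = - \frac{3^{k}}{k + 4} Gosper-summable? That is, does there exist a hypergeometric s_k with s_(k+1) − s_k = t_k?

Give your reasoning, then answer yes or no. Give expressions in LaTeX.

No; the degree bound rules out any f.

Ratio r(k) = 3*(k + 4)/(k + 5).
A = 3*k + 12, B = k + 5, C = 1.
f must satisfy (3*k + 12)·f(k+1) − (k + 4)·f(k) = 1.
d = -1 from the (1,1,0) case.
deg f ≤ -1 is impossible — no certificate.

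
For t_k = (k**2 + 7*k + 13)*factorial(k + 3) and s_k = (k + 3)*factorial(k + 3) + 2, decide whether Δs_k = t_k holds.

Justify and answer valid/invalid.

valid; difference matches t_k

s_(k+1) = (k + 4)*factorial(k + 4) + 2
s_(k+1) − s_k = (k**2 + 7*k + 13)*factorial(k + 3)
(s_(k+1) − s_k) − t_k = 0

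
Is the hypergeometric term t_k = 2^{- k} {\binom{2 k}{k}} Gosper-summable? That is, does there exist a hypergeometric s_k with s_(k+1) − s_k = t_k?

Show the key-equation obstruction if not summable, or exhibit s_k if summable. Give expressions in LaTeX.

No; the degree bound rules out any f.

Step 1: r(k) = (2*k + 1)/(k + 1).
So A=2*k + 1 and B=k + 1, with C=1.
f must satisfy (2*k + 1)·f(k+1) − (k)·f(k) = 1.
deg f ≤ -1 (via 1,1,0).
deg f ≤ -1 is impossible — no certificate.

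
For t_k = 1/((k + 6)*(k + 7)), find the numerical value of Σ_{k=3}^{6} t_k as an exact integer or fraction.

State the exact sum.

Step 1: r(k) = (k + 6)/(k + 8).
Take A(k)=k + 6, B(k)=k + 8, C(k)=1.
f must satisfy (k + 6)·f(k+1) − (k + 7)·f(k) = 1.
From deg A=1, deg B=1, deg C=0: d=1.
Match coefficients ⇒ f(k) = k/6.
Certificate R = B(k−1)f/C = k*(k + 7)/6 gives s_k = k/(6*(k + 6)).
Verify: 1/(k**2 + 13*k + 42) matches t_k.
Sum = s_(7) − s_(3); s_(7) = 7/78, s_(3) = 1/18 ⇒ 4/117.

Σ = 4/117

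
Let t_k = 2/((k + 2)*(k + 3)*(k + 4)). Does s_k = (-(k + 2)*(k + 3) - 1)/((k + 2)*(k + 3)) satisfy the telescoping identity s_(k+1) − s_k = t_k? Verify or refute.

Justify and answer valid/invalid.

s_(k+1) = (-(k + 3)*(k + 4) - 1)/((k + 3)*(k + 4))
s_(k+1) − s_k = 2/(k**3 + 9*k**2 + 26*k + 24)
(s_(k+1) − s_k) − t_k = 0

Valid: the claim telescopes to t_k.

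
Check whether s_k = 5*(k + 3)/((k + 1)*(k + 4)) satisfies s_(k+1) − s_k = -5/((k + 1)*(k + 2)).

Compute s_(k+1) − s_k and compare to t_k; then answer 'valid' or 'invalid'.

Invalid: residual 10*(k + 3)/(k**4 + 12*k**3 + 49*k**2 + 78*k + 40) ≠ 0.

s_(k+1) = 5*(k + 4)/((k + 2)*(k + 5))
s_(k+1) − s_k = 5*(-k**2 - 7*k - 14)/(k**4 + 12*k**3 + 49*k**2 + 78*k + 40)
(s_(k+1) − s_k) − t_k = 10*(k + 3)/(k**4 + 12*k**3 + 49*k**2 + 78*k + 40)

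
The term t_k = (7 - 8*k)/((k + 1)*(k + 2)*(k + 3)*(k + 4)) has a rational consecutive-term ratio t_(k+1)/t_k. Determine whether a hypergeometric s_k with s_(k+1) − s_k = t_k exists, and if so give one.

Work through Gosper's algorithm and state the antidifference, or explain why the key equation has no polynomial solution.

s_k = k*(k**2 + 6*k + 35)/(6*(k + 1)*(k + 2)*(k + 3))

The ratio is (k + 1)*(8*k + 1)/((k + 5)*(8*k - 7)).
Take A(k)=k + 1, B(k)=k + 5, C(k)=k - 7/8.
Need (k + 1)·f(k+1) − (k + 4)·f(k) = k - 7/8.
deg f ≤ 3 (via 1,1,1).
Match coefficients ⇒ f(k) = -k*(k**2 + 6*k + 35)/48.
Then R = B(k−1)f/C = -k*(k + 4)*(k**2 + 6*k + 35)/(6*(8*k - 7)), so s_k = R(k)·t_k = k*(k**2 + 6*k + 35)/(6*(k + 1)*(k + 2)*(k + 3)).
Δs = (7 - 8*k)/(k**4 + 10*k**3 + 35*k**2 + 50*k + 24), as required.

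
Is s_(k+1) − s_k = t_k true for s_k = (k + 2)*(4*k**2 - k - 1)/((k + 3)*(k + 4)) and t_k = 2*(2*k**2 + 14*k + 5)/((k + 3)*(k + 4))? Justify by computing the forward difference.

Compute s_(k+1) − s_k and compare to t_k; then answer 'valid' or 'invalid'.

Invalid: residual 2*(-29*k - 11)/(k**3 + 12*k**2 + 47*k + 60) ≠ 0.

s_(k+1) = -(k + 3)*(k - 4*(k + 1)**2 + 2)/((k + 4)*(k + 5))
s_(k+1) − s_k = 4*(k**3 + 12*k**2 + 23*k + 7)/(k**3 + 12*k**2 + 47*k + 60)
(s_(k+1) − s_k) − t_k = 2*(-29*k - 11)/(k**3 + 12*k**2 + 47*k + 60)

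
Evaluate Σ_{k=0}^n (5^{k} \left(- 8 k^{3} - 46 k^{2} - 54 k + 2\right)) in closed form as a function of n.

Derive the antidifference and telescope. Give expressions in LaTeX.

Ratio r(k) = 5*(4*k**3 + 35*k**2 + 85*k + 53)/(4*k**3 + 23*k**2 + 27*k - 1).
So A=5 and B=1, with C=k**3 + 23*k**2/4 + 27*k/4 - 1/4.
Solve (5)·f(k+1) − (1)·f(k) = k**3 + 23*k**2/4 + 27*k/4 - 1/4.
From deg A=0, deg B=0, deg C=3: d=3.
Coefficient equations give f(k) = (2*k**3 + 4*k**2 - 4*k - 3)/8.
Certificate R = B(k−1)f/C = (2*k**3 + 4*k**2 - 4*k - 3)/(2*(4*k**3 + 23*k**2 + 27*k - 1)) gives s_k = 5**k*(-2*k**3 - 4*k**2 + 4*k + 3).
Δs = 5**k*(-8*k**3 - 46*k**2 - 54*k + 2), as required.
Evaluate: s_(n+1) = 5**(n + 1)*(-2*n**3 - 10*n**2 - 10*n + 1); subtract s_(0) = 3 ⇒ S(n) = -10*5**n*n**3 - 50*5**n*n**2 - 50*5**n*n + 5*5**n - 3.

S(n) = - 10 \cdot 5^{n} n^{3} - 50 \cdot 5^{n} n^{2} - 50 \cdot 5^{n} n + 5 \cdot 5^{n} - 3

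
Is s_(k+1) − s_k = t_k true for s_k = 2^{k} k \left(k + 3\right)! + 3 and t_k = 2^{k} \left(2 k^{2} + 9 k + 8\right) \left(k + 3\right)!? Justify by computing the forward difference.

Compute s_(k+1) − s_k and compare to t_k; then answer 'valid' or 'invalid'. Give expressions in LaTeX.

valid; difference matches t_k

s_(k+1) = 2**(k + 1)*(k + 1)*factorial(k + 4) + 3
s_(k+1) − s_k = 2**k*(2*k**2 + 9*k + 8)*factorial(k + 3)
(s_(k+1) − s_k) − t_k = 0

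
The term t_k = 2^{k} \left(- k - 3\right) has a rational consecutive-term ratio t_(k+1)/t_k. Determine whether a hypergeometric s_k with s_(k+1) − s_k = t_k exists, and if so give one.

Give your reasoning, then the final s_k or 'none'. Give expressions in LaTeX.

s_k = 2^{k} \left(- k - 1\right)

t_(k+1)/t_k = 2*(k + 4)/(k + 3).
Factor: A=2; B=1; C=k + 3.
Set up (2)·f(k+1) − (1)·f(k) − (k + 3) = 0.
d = 1 from the (0,0,1) case.
Solve for f: f(k) = k + 1 (degree 1 ≤ 1).
R(k) = B(k−1)·f(k)/C(k) = (k + 1)/(k + 3); s_k = R·t_k = 2**k*(-k - 1).
s_(k+1) − s_k = 2**k*(-k - 3) = t_k.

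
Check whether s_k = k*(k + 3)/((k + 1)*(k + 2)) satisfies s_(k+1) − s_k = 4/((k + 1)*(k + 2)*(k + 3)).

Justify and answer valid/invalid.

s_(k+1) = (k + 1)*(k + 4)/((k + 2)*(k + 3))
s_(k+1) − s_k = 4/(k**3 + 6*k**2 + 11*k + 6)
(s_(k+1) − s_k) − t_k = 0

valid; difference matches t_k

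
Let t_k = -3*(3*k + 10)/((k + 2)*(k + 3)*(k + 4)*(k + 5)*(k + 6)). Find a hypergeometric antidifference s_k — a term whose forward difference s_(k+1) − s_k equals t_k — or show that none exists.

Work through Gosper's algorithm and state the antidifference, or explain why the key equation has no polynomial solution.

s_k = 3*k*(-k**2 - 11*k - 38)/(40*(k**3 + 11*k**2 + 38*k + 40))

Compute t_(k+1)/t_k: get (k + 2)*(3*k + 13)/((k + 7)*(3*k + 10)).
Gosper form: A/B · C(k+1)/C(k) with A=k + 2, B=k + 7, C=k + 10/3.
Set up (k + 2)·f(k+1) − (k + 6)·f(k) − (k + 10/3) = 0.
deg f ≤ 4 (via 1,1,1).
Solve for f: f(k) = k*(k + 3)*(k**2 + 11*k + 38)/120 (degree 4 ≤ 4).
Then R = B(k−1)f/C = k*(k + 3)*(k + 6)*(k**2 + 11*k + 38)/(40*(3*k + 10)), so s_k = R(k)·t_k = 3*k*(-k**2 - 11*k - 38)/(40*(k**3 + 11*k**2 + 38*k + 40)).
Δs = 3*(-3*k - 10)/(k**5 + 20*k**4 + 155*k**3 + 580*k**2 + 1044*k + 720), as required.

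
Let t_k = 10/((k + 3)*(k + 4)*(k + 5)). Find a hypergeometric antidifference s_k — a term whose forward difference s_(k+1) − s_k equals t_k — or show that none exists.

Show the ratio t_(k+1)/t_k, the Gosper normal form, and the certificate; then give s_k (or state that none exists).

t_(k+1)/t_k = (k + 3)/(k + 6).
So A=k + 3 and B=k + 6, with C=1.
Key eq: (k + 3)·f(k+1) = (k + 5)·f(k) + (1).
Bound: deg f ≤ 2.
Coefficient equations give f(k) = k*(k + 7)/24.
Get s_k = R·t_k = 5*k*(k + 7)/(12*(k + 3)*(k + 4)) with R(k) = B(k−1)f(k)/C(k) = k*(k + 5)*(k + 7)/24.
Check: Δs_k = 10/(k**3 + 12*k**2 + 47*k + 60). ✓

s_k = 5*k*(k + 7)/(12*(k + 3)*(k + 4))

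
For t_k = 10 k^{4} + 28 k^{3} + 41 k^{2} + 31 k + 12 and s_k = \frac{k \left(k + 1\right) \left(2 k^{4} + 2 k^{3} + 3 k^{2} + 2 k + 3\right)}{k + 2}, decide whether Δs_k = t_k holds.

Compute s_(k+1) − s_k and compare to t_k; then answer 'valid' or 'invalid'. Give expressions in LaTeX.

s_(k+1) = (2*k**6 + 16*k**5 + 55*k**4 + 105*k**3 + 120*k**2 + 80*k + 24)/(k + 3)
s_(k+1) − s_k = (10*k**6 + 70*k**5 + 195*k**4 + 310*k**3 + 302*k**2 + 175*k + 48)/(k**2 + 5*k + 6)
(s_(k+1) − s_k) − t_k = (-8*k**5 - 46*k**4 - 94*k**3 - 111*k**2 - 71*k - 24)/(k**2 + 5*k + 6)

Invalid: residual \frac{- 8 k^{5} - 46 k^{4} - 94 k^{3} - 111 k^{2} - 71 k - 24}{k^{2} + 5 k + 6} ≠ 0.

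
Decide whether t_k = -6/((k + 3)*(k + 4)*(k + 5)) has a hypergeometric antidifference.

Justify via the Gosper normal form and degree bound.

Yes. s_k = k*(-k - 7)/(4*(k + 3)*(k + 4)).

Ratio r(k) = (k + 3)/(k + 6).
Take A(k)=k + 3, B(k)=k + 6, C(k)=1.
Need (k + 3)·f(k+1) − (k + 5)·f(k) = 1.
Degrees (1,1,0) ⇒ d ≤ 2.
A polynomial solution: f(k) = k*(k + 7)/24.
Certificate R = B(k−1)f/C = k*(k + 5)*(k + 7)/24 gives s_k = k*(-k - 7)/(4*(k + 3)*(k + 4)).
s_(k+1) − s_k = -6/(k**3 + 12*k**2 + 47*k + 60) = t_k.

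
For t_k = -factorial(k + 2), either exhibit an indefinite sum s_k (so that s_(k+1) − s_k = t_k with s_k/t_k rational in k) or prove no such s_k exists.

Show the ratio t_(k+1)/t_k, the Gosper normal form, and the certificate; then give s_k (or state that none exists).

not Gosper-summable; s_k does not exist

t_(k+1)/t_k = k + 3.
Gosper form: A/B · C(k+1)/C(k) with A=k + 3, B=1, C=1.
f must satisfy (k + 3)·f(k+1) − (1)·f(k) = 1.
d = -1 from the (1,0,0) case.
deg f ≤ -1 is impossible — no certificate.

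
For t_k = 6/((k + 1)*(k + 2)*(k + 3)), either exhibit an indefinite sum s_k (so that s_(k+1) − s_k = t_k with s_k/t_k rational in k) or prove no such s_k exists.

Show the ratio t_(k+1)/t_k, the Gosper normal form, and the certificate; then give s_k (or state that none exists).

s_k = 3*k*(k + 3)/(2*(k + 1)*(k + 2))

t_(k+1)/t_k = (k + 1)/(k + 4).
A = k + 1, B = k + 4, C = 1.
Need (k + 1)·f(k+1) − (k + 3)·f(k) = 1.
From deg A=1, deg B=1, deg C=0: d=2.
Match coefficients ⇒ f(k) = k*(k + 3)/4.
Then R = B(k−1)f/C = k*(k + 3)**2/4, so s_k = R(k)·t_k = 3*k*(k + 3)/(2*(k + 1)*(k + 2)).
Check: Δs_k = 6/(k**3 + 6*k**2 + 11*k + 6). ✓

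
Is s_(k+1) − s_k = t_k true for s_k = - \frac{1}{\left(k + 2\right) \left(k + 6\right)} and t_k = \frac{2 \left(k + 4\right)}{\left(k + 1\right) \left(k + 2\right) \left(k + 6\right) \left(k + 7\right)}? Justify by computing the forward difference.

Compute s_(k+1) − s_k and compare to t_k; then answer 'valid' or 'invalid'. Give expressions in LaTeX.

s_(k+1) = -1/((k + 3)*(k + 7))
s_(k+1) − s_k = (2*k + 9)/(k**4 + 18*k**3 + 113*k**2 + 288*k + 252)
(s_(k+1) − s_k) − t_k = 3*(-k - 5)/(k**5 + 19*k**4 + 131*k**3 + 401*k**2 + 540*k + 252)

Invalid: residual \frac{3 \left(- k - 5\right)}{k^{5} + 19 k^{4} + 131 k^{3} + 401 k^{2} + 540 k + 252} ≠ 0.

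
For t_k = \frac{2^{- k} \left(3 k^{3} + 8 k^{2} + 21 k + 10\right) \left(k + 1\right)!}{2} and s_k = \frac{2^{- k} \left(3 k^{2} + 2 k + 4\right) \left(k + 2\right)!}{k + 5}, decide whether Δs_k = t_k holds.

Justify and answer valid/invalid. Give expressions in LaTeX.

s_(k+1) = (3*k**2 + 8*k + 9)*factorial(k + 3)/(2*2**k*(k + 6))
s_(k+1) − s_k = (3*k**4 + 26*k**3 + 78*k**2 + 160*k + 87)*factorial(k + 2)/(2*2**k*(k + 5)*(k + 6))
(s_(k+1) − s_k) − t_k = -3*(3*k**4 + 23*k**3 + 55*k**2 + 111*k + 42)*factorial(k + 1)/(2*2**k*(k + 5)*(k + 6))

Invalid: residual - \frac{3 \cdot 2^{- k} \left(3 k^{4} + 23 k^{3} + 55 k^{2} + 111 k + 42\right) \left(k + 1\right)!}{2 \left(k + 5\right) \left(k + 6\right)} ≠ 0.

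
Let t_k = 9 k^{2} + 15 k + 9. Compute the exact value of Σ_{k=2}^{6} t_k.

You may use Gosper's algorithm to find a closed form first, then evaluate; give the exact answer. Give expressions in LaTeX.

Ratio r(k) = (3*k**2 + 11*k + 11)/(3*k**2 + 5*k + 3).
Take A(k)=1, B(k)=1, C(k)=k**2 + 5*k/3 + 1.
Key eq: (1)·f(k+1) = (1)·f(k) + (k**2 + 5*k/3 + 1).
Bound: deg f ≤ 3.
Solving with deg f ≤ 3: f(k) = k*(k**2 + k + 1)/3.
Then R = B(k−1)f/C = k*(k**2 + k + 1)/(3*k**2 + 5*k + 3), so s_k = R(k)·t_k = 3*k*(k**2 + k + 1).
s_(k+1) − s_k = 9*k**2 + 15*k + 9 = t_k.
Sum = s_(7) − s_(2); s_(7) = 1197, s_(2) = 42 ⇒ 1155.

Σ = 1155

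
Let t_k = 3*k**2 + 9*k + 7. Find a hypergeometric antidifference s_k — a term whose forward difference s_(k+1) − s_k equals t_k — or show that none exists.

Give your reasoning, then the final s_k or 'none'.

Ratio r(k) = (3*k**2 + 15*k + 19)/(3*k**2 + 9*k + 7).
Gosper form: A/B · C(k+1)/C(k) with A=1, B=1, C=k**2 + 3*k + 7/3.
Solve (1)·f(k+1) − (1)·f(k) = k**2 + 3*k + 7/3.
Bound: deg f ≤ 3.
Solve for f: f(k) = k*(k**2 + 3*k + 3)/3 (degree 3 ≤ 3).
Certificate R = B(k−1)f/C = k*(k**2 + 3*k + 3)/(3*k**2 + 9*k + 7) gives s_k = k*(k**2 + 3*k + 3).
Verify: 3*k**2 + 9*k + 7 matches t_k.

s_k = k*(k**2 + 3*k + 3)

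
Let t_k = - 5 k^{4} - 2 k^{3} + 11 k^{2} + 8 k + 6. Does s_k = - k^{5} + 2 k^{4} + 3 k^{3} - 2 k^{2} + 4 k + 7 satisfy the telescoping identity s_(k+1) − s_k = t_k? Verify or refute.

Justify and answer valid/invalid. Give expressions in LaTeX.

s_(k+1) = -k**5 - 3*k**4 + k**3 + 9*k**2 + 12*k + 13
s_(k+1) − s_k = -5*k**4 - 2*k**3 + 11*k**2 + 8*k + 6
(s_(k+1) − s_k) − t_k = 0

Valid — Δs_k = t_k.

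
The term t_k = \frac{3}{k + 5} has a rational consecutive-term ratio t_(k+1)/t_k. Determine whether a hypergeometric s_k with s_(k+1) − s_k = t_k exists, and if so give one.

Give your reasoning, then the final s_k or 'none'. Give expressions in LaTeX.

Ratio r(k) = (k + 5)/(k + 6).
Normal form (A,B,C) = (k + 5, k + 6, 1).
f must satisfy (k + 5)·f(k+1) − (k + 5)·f(k) = 1.
Degrees (1,1,0) ⇒ d ≤ 0.
Put f(k) = c0: A·f(k+1) − B(k−1)·f(k) − C = -1; need -1 = 0 — inconsistent ⇒ no f, not summable.

none (Gosper's algorithm certifies no s_k)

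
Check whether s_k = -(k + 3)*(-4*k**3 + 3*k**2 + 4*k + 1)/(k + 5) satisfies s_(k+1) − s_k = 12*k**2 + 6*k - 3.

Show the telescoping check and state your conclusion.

s_(k+1) = (4*k**4 + 25*k**3 + 38*k**2 + 4*k - 16)/(k + 6)
s_(k+1) − s_k = (12*k**4 + 122*k**3 + 285*k**2 + 85*k - 62)/(k**2 + 11*k + 30)
(s_(k+1) − s_k) − t_k = 2*(-8*k**3 - 69*k**2 - 31*k + 14)/(k**2 + 11*k + 30)

Invalid: residual 2*(-8*k**3 - 69*k**2 - 31*k + 14)/(k**2 + 11*k + 30) ≠ 0.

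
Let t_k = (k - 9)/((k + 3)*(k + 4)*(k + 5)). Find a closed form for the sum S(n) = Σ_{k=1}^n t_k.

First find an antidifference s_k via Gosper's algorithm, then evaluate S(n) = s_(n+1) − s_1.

r(k) = (k - 8)*(k + 3)/((k - 9)*(k + 6)) after simplifying.
So A=k + 3 and B=k + 6, with C=k - 9.
f must satisfy (k + 3)·f(k+1) − (k + 5)·f(k) = k - 9.
Degrees (1,1,1) ⇒ d ≤ 2.
Solving with deg f ≤ 2: f(k) = -k*(k + 11)/4.
Then R = B(k−1)f/C = -k*(k + 5)*(k + 11)/(4*(k - 9)), so s_k = R(k)·t_k = k*(-k - 11)/(4*(k + 3)*(k + 4)).
Verify: (k - 9)/(k**3 + 12*k**2 + 47*k + 60) matches t_k.
s_(n+1) = (-n**2 - 13*n - 12)/(4*(n**2 + 9*n + 20)) and s_(1) = -3/20, so S(n) = n*(-n - 19)/(10*(n**2 + 9*n + 20)).

S(n) = n*(-n - 19)/(10*(n**2 + 9*n + 20))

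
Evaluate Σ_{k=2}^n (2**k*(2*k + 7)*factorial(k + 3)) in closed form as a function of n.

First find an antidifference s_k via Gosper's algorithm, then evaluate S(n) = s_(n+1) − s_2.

S(n) = 2*2**n*factorial(n + 4) - 480

Step 1: r(k) = 2*(k + 4)*(2*k + 9)/(2*k + 7).
So A=2*k + 8 and B=1, with C=k + 7/2.
Key eq: (2*k + 8)·f(k+1) = (1)·f(k) + (k + 7/2).
Bound: deg f ≤ 0.
Solving with deg f ≤ 0: f(k) = 1/2.
R(k) = B(k−1)·f(k)/C(k) = 1/(2*k + 7); s_k = R·t_k = 2**k*factorial(k + 3).
Check: Δs_k = 2**k*(2*k + 7)*factorial(k + 3). ✓
s_(n+1) = 2**(n + 1)*factorial(n + 4) and s_(2) = 480, so S(n) = 2*2**n*factorial(n + 4) - 480.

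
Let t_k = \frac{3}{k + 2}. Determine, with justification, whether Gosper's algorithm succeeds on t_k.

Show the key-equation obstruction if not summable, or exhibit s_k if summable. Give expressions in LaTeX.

No. Not Gosper-summable.

Step 1: r(k) = (k + 2)/(k + 3).
Normal form (A,B,C) = (k + 2, k + 3, 1).
f must satisfy (k + 2)·f(k+1) − (k + 2)·f(k) = 1.
Degrees (1,1,0) ⇒ d ≤ 0.
Put f(k) = c0: A·f(k+1) − B(k−1)·f(k) − C = -1; need -1 = 0 — inconsistent ⇒ no f, not summable.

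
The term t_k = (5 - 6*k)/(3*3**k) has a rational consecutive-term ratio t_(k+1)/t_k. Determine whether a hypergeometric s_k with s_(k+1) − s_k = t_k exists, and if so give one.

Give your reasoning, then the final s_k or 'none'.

s_k = (3*k - 1)/3**k

t_(k+1)/t_k = (6*k + 1)/(3*(6*k - 5)).
A = 1/3, B = 1, C = k - 5/6.
f must satisfy (1/3)·f(k+1) − (1)·f(k) = k - 5/6.
d = 1 from the (0,0,1) case.
Coefficient equations give f(k) = -(3*k - 1)/2.
Get s_k = R·t_k = (3*k - 1)/3**k with R(k) = B(k−1)f(k)/C(k) = -3*(3*k - 1)/(6*k - 5).
Check: Δs_k = (5 - 6*k)/(3*3**k). ✓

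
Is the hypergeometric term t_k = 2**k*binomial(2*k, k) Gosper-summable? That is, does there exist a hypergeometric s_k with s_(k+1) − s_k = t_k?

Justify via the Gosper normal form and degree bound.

No — key equation has no polynomial f.

r(k) = 4*(2*k + 1)/(k + 1) after simplifying.
Take A(k)=8*k + 4, B(k)=k + 1, C(k)=1.
Set up (8*k + 4)·f(k+1) − (k)·f(k) − (1) = 0.
Degrees (1,1,0) ⇒ d ≤ -1.
deg f ≤ -1 is impossible — no certificate.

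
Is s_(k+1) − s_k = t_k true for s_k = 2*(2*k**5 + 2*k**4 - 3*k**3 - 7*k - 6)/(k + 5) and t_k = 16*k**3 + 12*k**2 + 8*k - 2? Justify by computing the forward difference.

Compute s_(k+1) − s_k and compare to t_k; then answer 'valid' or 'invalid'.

s_(k+1) = 2*(-7*k + 2*(k + 1)**5 + 2*(k + 1)**4 - 3*(k + 1)**3 - 13)/(k + 6)
s_(k+1) − s_k = 4*(4*k**5 + 38*k**4 + 83*k**3 + 62*k**2 + 23*k - 12)/(k**2 + 11*k + 30)
(s_(k+1) − s_k) − t_k = 6*(-6*k**4 - 48*k**3 - 33*k**2 - 21*k + 2)/(k**2 + 11*k + 30)

Invalid: residual 6*(-6*k**4 - 48*k**3 - 33*k**2 - 21*k + 2)/(k**2 + 11*k + 30) ≠ 0.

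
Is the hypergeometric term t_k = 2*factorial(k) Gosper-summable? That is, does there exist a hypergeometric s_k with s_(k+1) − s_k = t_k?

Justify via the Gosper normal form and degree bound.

No — t_k has no hypergeometric antidifference.

The ratio is k + 1.
So A=k + 1 and B=1, with C=1.
Need (k + 1)·f(k+1) − (1)·f(k) = 1.
From deg A=1, deg B=0, deg C=0: d=-1.
d = -1 < 0 ⇒ no nonzero polynomial f; not summable.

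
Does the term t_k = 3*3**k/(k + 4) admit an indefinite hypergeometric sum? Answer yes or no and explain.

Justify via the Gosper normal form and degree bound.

No. Not Gosper-summable.

Compute t_(k+1)/t_k: get 3*(k + 4)/(k + 5).
So A=3*k + 12 and B=k + 5, with C=1.
f must satisfy (3*k + 12)·f(k+1) − (k + 4)·f(k) = 1.
Degrees (1,1,0) ⇒ d ≤ -1.
Negative degree bound (-1): no f exists, t_k not Gosper-summable.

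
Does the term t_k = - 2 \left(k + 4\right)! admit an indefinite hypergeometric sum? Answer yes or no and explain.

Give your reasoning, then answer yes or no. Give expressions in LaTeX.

No — negative degree bound, so no certificate f.

t_(k+1)/t_k = k + 5.
Normal form (A,B,C) = (k + 5, 1, 1).
f must satisfy (k + 5)·f(k+1) − (1)·f(k) = 1.
d = -1 from the (1,0,0) case.
Negative degree bound (-1): no f exists, t_k not Gosper-summable.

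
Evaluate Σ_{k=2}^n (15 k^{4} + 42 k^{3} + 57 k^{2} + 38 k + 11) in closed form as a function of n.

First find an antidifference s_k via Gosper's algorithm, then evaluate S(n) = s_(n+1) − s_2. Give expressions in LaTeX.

r(k) = (15*k**4 + 102*k**3 + 273*k**2 + 338*k + 163)/(15*k**4 + 42*k**3 + 57*k**2 + 38*k + 11) after simplifying.
Factor: A=1; B=1; C=k**4 + 14*k**3/5 + 19*k**2/5 + 38*k/15 + 11/15.
Set up (1)·f(k+1) − (1)·f(k) − (k**4 + 14*k**3/5 + 19*k**2/5 + 38*k/15 + 11/15) = 0.
Degrees (0,0,4) ⇒ d ≤ 5.
A polynomial solution: f(k) = k*(3*k**4 + 3*k**3 + 3*k**2 + k + 1)/15.
Certificate R = B(k−1)f/C = k*(3*k**4 + 3*k**3 + 3*k**2 + k + 1)/(15*k**4 + 42*k**3 + 57*k**2 + 38*k + 11) gives s_k = k*(3*k**4 + 3*k**3 + 3*k**2 + k + 1).
s_(k+1) − s_k = 15*k**4 + 42*k**3 + 57*k**2 + 38*k + 11 = t_k.
Evaluate: s_(n+1) = 3*n**5 + 18*n**4 + 45*n**3 + 58*n**2 + 39*n + 11; subtract s_(2) = 174 ⇒ S(n) = 3*n**5 + 18*n**4 + 45*n**3 + 58*n**2 + 39*n - 163.

S(n) = 3 n^{5} + 18 n^{4} + 45 n^{3} + 58 n^{2} + 39 n - 163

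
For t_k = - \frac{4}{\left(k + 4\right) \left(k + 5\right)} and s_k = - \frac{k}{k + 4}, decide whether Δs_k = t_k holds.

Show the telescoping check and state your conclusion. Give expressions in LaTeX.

s_(k+1) = (-k - 1)/(k + 5)
s_(k+1) − s_k = -4/(k**2 + 9*k + 20)
(s_(k+1) − s_k) − t_k = 0

valid (s_(k+1) − s_k reduces to t_k)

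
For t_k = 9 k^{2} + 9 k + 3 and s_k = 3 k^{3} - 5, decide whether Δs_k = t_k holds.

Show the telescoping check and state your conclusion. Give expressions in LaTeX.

valid (s_(k+1) − s_k reduces to t_k)

s_(k+1) = 3*(k + 1)**3 - 5
s_(k+1) − s_k = -3*k**3 + 3*(k + 1)**3
(s_(k+1) − s_k) − t_k = 0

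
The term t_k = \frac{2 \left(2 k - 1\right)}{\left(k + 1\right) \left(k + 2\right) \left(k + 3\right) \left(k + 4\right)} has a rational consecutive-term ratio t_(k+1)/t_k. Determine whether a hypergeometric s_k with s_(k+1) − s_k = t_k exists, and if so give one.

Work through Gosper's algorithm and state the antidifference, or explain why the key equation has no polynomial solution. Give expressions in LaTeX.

r(k) = (k + 1)*(2*k + 1)/((k + 5)*(2*k - 1)) after simplifying.
A = k + 1, B = k + 5, C = k - 1/2.
Need (k + 1)·f(k+1) − (k + 4)·f(k) = k - 1/2.
d = 3 from the (1,1,1) case.
Coefficient equations give f(k) = -k/2.
Get s_k = R·t_k = -2*k/((k + 1)*(k + 2)*(k + 3)) with R(k) = B(k−1)f(k)/C(k) = -k*(k + 4)/(2*k - 1).
Verify: 2*(2*k - 1)/(k**4 + 10*k**3 + 35*k**2 + 50*k + 24) matches t_k.

s_k = - \frac{2 k}{\left(k + 1\right) \left(k + 2\right) \left(k + 3\right)}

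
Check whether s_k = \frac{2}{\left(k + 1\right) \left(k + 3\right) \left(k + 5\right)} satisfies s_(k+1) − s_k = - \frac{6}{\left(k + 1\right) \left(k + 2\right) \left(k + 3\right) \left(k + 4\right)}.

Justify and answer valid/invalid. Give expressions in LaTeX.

Invalid: residual \frac{6 \left(4 k + 19\right)}{k^{6} + 21 k^{5} + 175 k^{4} + 735 k^{3} + 1624 k^{2} + 1764 k + 720} ≠ 0.

s_(k+1) = 2/((k + 2)*(k + 4)*(k + 6))
s_(k+1) − s_k = 2/((k + 2)*(k + 4)*(k + 6)) - 2/((k + 1)*(k + 3)*(k + 5))
(s_(k+1) − s_k) − t_k = 6*(4*k + 19)/(k**6 + 21*k**5 + 175*k**4 + 735*k**3 + 1624*k**2 + 1764*k + 720)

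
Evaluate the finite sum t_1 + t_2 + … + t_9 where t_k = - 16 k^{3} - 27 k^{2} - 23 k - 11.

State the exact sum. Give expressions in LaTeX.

Σ = -41229

The ratio is (16*k**3 + 75*k**2 + 125*k + 77)/(16*k**3 + 27*k**2 + 23*k + 11).
A = 1, B = 1, C = k**3 + 27*k**2/16 + 23*k/16 + 11/16.
Solve (1)·f(k+1) − (1)·f(k) = k**3 + 27*k**2/16 + 23*k/16 + 11/16.
From deg A=0, deg B=0, deg C=3: d=4.
A polynomial solution: f(k) = k*(4*k**3 + k**2 + 2*k + 4)/16.
Get s_k = R·t_k = k*(-4*k**3 - k**2 - 2*k - 4) with R(k) = B(k−1)f(k)/C(k) = k*(4*k**3 + k**2 + 2*k + 4)/(16*k**3 + 27*k**2 + 23*k + 11).
Verify: -16*k**3 - 27*k**2 - 23*k - 11 matches t_k.
Evaluate s at k=10 and k=1: -41240 and -11; difference -41229.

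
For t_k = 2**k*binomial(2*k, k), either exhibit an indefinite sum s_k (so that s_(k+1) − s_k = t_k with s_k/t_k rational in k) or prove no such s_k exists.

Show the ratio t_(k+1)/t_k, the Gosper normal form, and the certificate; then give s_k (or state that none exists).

none (Gosper's algorithm certifies no s_k)

Step 1: r(k) = 4*(2*k + 1)/(k + 1).
Gosper form: A/B · C(k+1)/C(k) with A=8*k + 4, B=k + 1, C=1.
f must satisfy (8*k + 4)·f(k+1) − (k)·f(k) = 1.
deg f ≤ -1 (via 1,1,0).
Bound -1 < 0, so the key equation has no polynomial solution.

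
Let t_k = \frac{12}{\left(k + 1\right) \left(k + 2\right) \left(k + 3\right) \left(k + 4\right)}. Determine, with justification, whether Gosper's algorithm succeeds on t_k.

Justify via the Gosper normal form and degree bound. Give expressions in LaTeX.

Compute t_(k+1)/t_k: get (k + 1)/(k + 5).
So A=k + 1 and B=k + 5, with C=1.
Set up (k + 1)·f(k+1) − (k + 4)·f(k) − (1) = 0.
From deg A=1, deg B=1, deg C=0: d=3.
Solve for f: f(k) = k*(k**2 + 6*k + 11)/18 (degree 3 ≤ 3).
Certificate R = B(k−1)f/C = k*(k + 4)*(k**2 + 6*k + 11)/18 gives s_k = 2*k*(k**2 + 6*k + 11)/(3*(k + 1)*(k + 2)*(k + 3)).
Verify: 12/(k**4 + 10*k**3 + 35*k**2 + 50*k + 24) matches t_k.

Yes. s_k = \frac{2 k \left(k^{2} + 6 k + 11\right)}{3 \left(k + 1\right) \left(k + 2\right) \left(k + 3\right)}.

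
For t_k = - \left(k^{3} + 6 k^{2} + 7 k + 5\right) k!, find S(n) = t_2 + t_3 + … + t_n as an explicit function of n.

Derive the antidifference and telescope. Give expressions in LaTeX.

S(n) = - n^{3} n! - 7 n^{2} n! - 11 n n! - 5 n! + 24

t_(k+1)/t_k = (k**4 + 10*k**3 + 31*k**2 + 41*k + 19)/(k**3 + 6*k**2 + 7*k + 5).
Take A(k)=k + 1, B(k)=1, C(k)=k**3 + 6*k**2 + 7*k + 5.
f must satisfy (k + 1)·f(k+1) − (1)·f(k) = k**3 + 6*k**2 + 7*k + 5.
d = 2 from the (1,0,3) case.
A polynomial solution: f(k) = k*(k + 4).
Certificate R = B(k−1)f/C = k*(k + 4)/(k**3 + 6*k**2 + 7*k + 5) gives s_k = -k*(k + 4)*factorial(k).
Check: Δs_k = -(k**3 + 6*k**2 + 7*k + 5)*factorial(k). ✓
Σ_(k=2)^n t_k = s_(n+1) − s_(2) = (-(n + 1)*(n + 5)*factorial(n + 1)) − (-24), i.e. -n**3*factorial(n) - 7*n**2*factorial(n) - 11*n*factorial(n) - 5*factorial(n) + 24.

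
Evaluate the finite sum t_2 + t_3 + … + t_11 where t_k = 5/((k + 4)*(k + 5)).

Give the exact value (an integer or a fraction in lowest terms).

Step 1: r(k) = (k + 4)/(k + 6).
Factor: A=k + 4; B=k + 6; C=1.
Need (k + 4)·f(k+1) − (k + 5)·f(k) = 1.
From deg A=1, deg B=1, deg C=0: d=1.
Solve for f: f(k) = k/4 (degree 1 ≤ 1).
R(k) = B(k−1)·f(k)/C(k) = k*(k + 5)/4; s_k = R·t_k = 5*k/(4*(k + 4)).
Check: Δs_k = 5/(k**2 + 9*k + 20). ✓
Σ_(k=2)^(11) t_k = s_(12) − s_(2) = 15/16 − (5/12) = 25/48.

Σ = 25/48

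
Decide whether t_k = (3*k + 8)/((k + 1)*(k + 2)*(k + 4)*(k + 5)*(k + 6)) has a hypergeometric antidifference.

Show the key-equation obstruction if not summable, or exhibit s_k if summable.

Yes. s_k = k*(k**2 + 10*k + 29)/(20*(k**3 + 10*k**2 + 29*k + 20)).

t_(k+1)/t_k = (k + 1)*(k + 4)*(3*k + 11)/((k + 3)*(k + 7)*(3*k + 8)).
Normal form (A,B,C) = (k + 1, k + 7, k**2 + 17*k/3 + 8).
Key eq: (k + 1)·f(k+1) = (k + 6)·f(k) + (k**2 + 17*k/3 + 8).
deg f ≤ 5 (via 1,1,2).
Solving with deg f ≤ 5: f(k) = k*(k + 2)*(k + 3)*(k**2 + 10*k + 29)/60.
Get s_k = R·t_k = k*(k**2 + 10*k + 29)/(20*(k**3 + 10*k**2 + 29*k + 20)) with R(k) = B(k−1)f(k)/C(k) = k*(k + 2)*(k + 6)*(k**2 + 10*k + 29)/(20*(3*k + 8)).
s_(k+1) − s_k = (3*k + 8)/(k**5 + 18*k**4 + 121*k**3 + 372*k**2 + 508*k + 240) = t_k.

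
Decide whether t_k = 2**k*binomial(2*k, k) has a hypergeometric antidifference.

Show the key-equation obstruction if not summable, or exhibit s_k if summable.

Step 1: r(k) = 4*(2*k + 1)/(k + 1).
A = 8*k + 4, B = k + 1, C = 1.
f must satisfy (8*k + 4)·f(k+1) − (k)·f(k) = 1.
d = -1 from the (1,1,0) case.
Negative degree bound (-1): no f exists, t_k not Gosper-summable.

No; the degree bound rules out any f.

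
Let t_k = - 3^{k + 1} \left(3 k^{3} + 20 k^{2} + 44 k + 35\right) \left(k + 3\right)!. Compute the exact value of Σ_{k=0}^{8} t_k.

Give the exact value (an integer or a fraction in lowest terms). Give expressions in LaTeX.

Σ = -2573895458534382

r(k) = 3*(3*k**4 + 41*k**3 + 209*k**2 + 474*k + 408)/(3*k**3 + 20*k**2 + 44*k + 35) after simplifying.
Factor: A=3*k + 12; B=1; C=k**3 + 20*k**2/3 + 44*k/3 + 35/3.
f must satisfy (3*k + 12)·f(k+1) − (1)·f(k) = k**3 + 20*k**2/3 + 44*k/3 + 35/3.
deg f ≤ 2 (via 1,0,3).
Match coefficients ⇒ f(k) = (k**2 + k + 1)/3.
Then R = B(k−1)f/C = (k**2 + k + 1)/(3*k**3 + 20*k**2 + 44*k + 35), so s_k = R(k)·t_k = -3**(k + 1)*(k**2 + k + 1)*factorial(k + 3).
Δs = -3**(k + 1)*(3*k**3 + 20*k**2 + 44*k + 35)*factorial(k + 3), as required.
Evaluate s at k=9 and k=0: -2573895458534400 and -18; difference -2573895458534382.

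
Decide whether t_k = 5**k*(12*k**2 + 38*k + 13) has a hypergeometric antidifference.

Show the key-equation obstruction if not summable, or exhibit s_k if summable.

r(k) = 5*(12*k**2 + 62*k + 63)/(12*k**2 + 38*k + 13) after simplifying.
So A=5 and B=1, with C=k**2 + 19*k/6 + 13/12.
f must satisfy (5)·f(k+1) − (1)·f(k) = k**2 + 19*k/6 + 13/12.
Bound: deg f ≤ 2.
Match coefficients ⇒ f(k) = (3*k**2 + 2*k - 3)/12.
Certificate R = B(k−1)f/C = (3*k**2 + 2*k - 3)/(12*k**2 + 38*k + 13) gives s_k = 5**k*(3*k**2 + 2*k - 3).
Verify: 5**k*(12*k**2 + 38*k + 13) matches t_k.

Yes. s_k = 5**k*(3*k**2 + 2*k - 3).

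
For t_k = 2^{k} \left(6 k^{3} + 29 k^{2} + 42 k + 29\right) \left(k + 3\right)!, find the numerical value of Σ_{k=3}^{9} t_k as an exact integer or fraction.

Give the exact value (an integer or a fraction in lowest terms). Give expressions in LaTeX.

t_(k+1)/t_k = 2*(6*k**4 + 71*k**3 + 306*k**2 + 578*k + 424)/(6*k**3 + 29*k**2 + 42*k + 29).
A = 2*k + 8, B = 1, C = k**3 + 29*k**2/6 + 7*k + 29/6.
Need (2*k + 8)·f(k+1) − (1)·f(k) = k**3 + 29*k**2/6 + 7*k + 29/6.
d = 2 from the (1,0,3) case.
Coefficient equations give f(k) = (3*k**2 - 2*k + 3)/6.
So s_k = (B(k−1)f/C)·t_k = ((3*k**2 - 2*k + 3)/(6*k**3 + 29*k**2 + 42*k + 29))·t_k = 2**k*(3*k**2 - 2*k + 3)*factorial(k + 3).
Δs = 2**k*(6*k**3 + 29*k**2 + 42*k + 29)*factorial(k + 3), as required.
Evaluate s at k=10 and k=3: 1804540811673600 and 138240; difference 1804540811535360.

Σ = 1804540811535360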